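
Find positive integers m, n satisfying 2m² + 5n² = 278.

Try small values of m and check whether (278 - 2m²)/5 is a perfect square.
m = 7: 2·7² = 98, so 5n² = 278 - 98 = 180, giving n² = 36, n = 6.
Check: 2·7² + 5·6² = 98 + 180 = 278 ✓

m = 7, n = 6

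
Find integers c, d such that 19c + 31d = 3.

Step 1: Check solvability.
gcd(19, 31) = 1
Since 1 divides 3, solutions exist.

Step 2: Apply extended Euclidean algorithm to find gcd.
We find integers such that 19*x0 + 31*y0 = 1

Step 3: Scale the particular solution.
Multiply by 3/1 = 3:
c = -39, d = 24

Step 4: Verify.
19*(-39) + 31*(24) = 3 = 3 ✓

c = -39, d = 24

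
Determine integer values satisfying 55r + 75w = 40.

Step 1: Check solvability.
gcd(55, 75) = 5
Since 5 divides 40, solutions exist.

Step 2: Apply extended Euclidean algorithm to find gcd.
We find integers such that 55*x0 + 75*y0 = 5

Step 3: Scale the particular solution.
Multiply by 40/5 = 8:
r = -32, w = 24

Step 4: Verify.
55*(-32) + 75*(24) = 40 = 40 ✓

r = -32, w = 24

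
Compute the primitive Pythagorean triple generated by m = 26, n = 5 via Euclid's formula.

a = m² - n² = 676 - 25 = 651
b = 2mn = 2·26·5 = 260
c = m² + n² = 676 + 25 = 701
Verify: 651² + 260² = 423801 + 67600 = 491401 = 701² ✓

(651, 260, 701)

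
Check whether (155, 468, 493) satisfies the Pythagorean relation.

Compute a² + b²:
155² + 468² = 24025 + 219024 = 243049
Compute c²:
493² = 243049
Since 243049 = 243049, it is a Pythagorean triple.

Yes, it is a Pythagorean triple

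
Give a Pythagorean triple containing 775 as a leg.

We need the other leg and hypotenuse such that 775² + x² = c².
Take x = 168, c = 793: 775² + 168² = 600625 + 28224 = 628849 = 793² ✓
Triple: (775, 168, 793)

(775, 168, 793)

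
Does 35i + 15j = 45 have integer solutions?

Step 1: Compute gcd(35, 15).
gcd(35, 15) = 5

Step 2: Check divisibility.
Does 5 divide 45? 45 = 5 x 9, so yes.

By the theorem on linear Diophantine equations, 35i + 15j = 45 has integer solutions if and only if gcd(35, 15) divides 45. Since 5 | 45, solutions exist.

Yes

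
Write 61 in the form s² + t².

We need to find integers s, t > 0 such that s² + t² = 61.
Trying s = 5: t² = 61 - 5² = 61 - 25 = 36
t = 6
Check: 5² + 6² = 25 + 36 = 61 ✓

61 = 5² + 6²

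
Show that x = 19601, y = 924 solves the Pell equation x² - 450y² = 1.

Compute x² = 19601² = 384199201
Compute 450y² = 450·924² = 450·853776 = 384199200
x² - 450y² = 384199201 - 384199200 = 1
Since this equals 1, (19601, 924) is a solution.

Yes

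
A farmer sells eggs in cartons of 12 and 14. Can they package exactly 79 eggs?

We need non-negative a, b with 12a + 14b = 79.
gcd(12, 14) = 2, and 2 does not divide 79.
No integer solutions exist.

No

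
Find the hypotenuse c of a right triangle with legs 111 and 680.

c² = a² + b² = 111² + 680² = 12321 + 462400 = 474721
c = 689

689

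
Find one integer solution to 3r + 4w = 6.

Step 1: Check solvability.
gcd(3, 4) = 1
Since 1 divides 6, solutions exist.

Step 2: Apply extended Euclidean algorithm to find gcd.
We find integers such that 3*x0 + 4*y0 = 1

Step 3: Scale the particular solution.
Multiply by 6/1 = 6:
r = -6, w = 6

Step 4: Verify.
3*(-6) + 4*(6) = 6 = 6 ✓

r = -6, w = 6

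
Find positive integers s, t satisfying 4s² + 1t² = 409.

Try small values of s and check whether (409 - 4s²)/1 is a perfect square.
s = 10: 4·10² = 400, so 1t² = 409 - 400 = 9, giving t² = 9, t = 3.
Check: 4·10² + 1·3² = 400 + 9 = 409 ✓

s = 10, t = 3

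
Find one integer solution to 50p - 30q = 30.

Step 1: Check solvability.
gcd(50, 30) = 10
Since 10 divides 30, solutions exist.

Step 2: Apply extended Euclidean algorithm to find gcd.
We find integers such that 50*x0 + 30*y0 = 10

Step 3: Scale the particular solution.
Multiply by 30/10 = 3:
p = -3, q = -6

Step 4: Verify.
50*(-3) - 30*(-6) = 30 = 30 ✓

p = -3, q = -6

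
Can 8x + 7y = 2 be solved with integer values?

Step 1: Compute gcd(8, 7).
gcd(8, 7) = 1

Step 2: Check divisibility.
Does 1 divide 2? 2 = 1 x 2, so yes.

By the theorem on linear Diophantine equations, 8x + 7y = 2 has integer solutions if and only if gcd(8, 7) divides 2. Since 1 | 2, solutions exist.

Yes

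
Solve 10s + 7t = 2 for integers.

Step 1: Check solvability.
gcd(10, 7) = 1
Since 1 divides 2, solutions exist.

Step 2: Apply extended Euclidean algorithm to find gcd.
We find integers such that 10*x0 + 7*y0 = 1

Step 3: Scale the particular solution.
Multiply by 2/1 = 2:
s = -4, t = 6

Step 4: Verify.
10*(-4) + 7*(6) = 2 = 2 ✓

s = -4, t = 6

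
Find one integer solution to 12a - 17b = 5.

Step 1: Check solvability.
gcd(12, 17) = 1
Since 1 divides 5, solutions exist.

Step 2: Apply extended Euclidean algorithm to find gcd.
We find integers such that 12*x0 + 17*y0 = 1

Step 3: Scale the particular solution.
Multiply by 5/1 = 5:
a = -35, b = -25

Step 4: Verify.
12*(-35) - 17*(-25) = 5 = 5 ✓

a = -35, b = -25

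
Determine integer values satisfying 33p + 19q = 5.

Step 1: Check solvability.
gcd(33, 19) = 1
Since 1 divides 5, solutions exist.

Step 2: Apply extended Euclidean algorithm to find gcd.
We find integers such that 33*x0 + 19*y0 = 1

Step 3: Scale the particular solution.
Multiply by 5/1 = 5:
p = -20, q = 35

Step 4: Verify.
33*(-20) + 19*(35) = 5 = 5 ✓

p = -20, q = 35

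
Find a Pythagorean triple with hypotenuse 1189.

We need a² + b² = 1189² = 1413721.
Trying: 611² + 1020² = 373321 + 1040400 = 1413721 ✓

(611, 1020, 1189)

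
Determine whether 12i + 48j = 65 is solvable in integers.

Step 1: Compute gcd(12, 48).
gcd(12, 48) = 12

Step 2: Check divisibility.
Does 12 divide 65? 65 = 12 x 5 + 5, so no.

By the theorem on linear Diophantine equations, 12i + 48j = 65 has integer solutions if and only if gcd(12, 48) divides 65. Since 12 does not divide 65, no solutions exist.

No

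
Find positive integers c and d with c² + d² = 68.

We need to find integers c, d > 0 such that c² + d² = 68.
Trying c = 2: d² = 68 - 2² = 68 - 4 = 64
d = 8
Check: 2² + 8² = 4 + 64 = 68 ✓

68 = 2² + 8²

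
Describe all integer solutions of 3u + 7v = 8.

Step 1: Compute gcd(3, 7) = 1.
Since 1 divides 8, solutions exist.

Step 2: Find a particular solution using extended Euclidean algorithm.
We get u₀ = -16, v₀ = 8.
Check: 3*-16 + 7*8 = 8 = 8 ✓

Step 3: Write the general solution.
u = -16 + (7/1)t = -16 + 7t
v = 8 - (3/1)t = 8 - 3t
for any integer t.

u = -16 + 7t, v = 8 - 3t for integer t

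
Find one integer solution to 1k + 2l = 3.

Step 1: Check solvability.
gcd(1, 2) = 1
Since 1 divides 3, solutions exist.

Step 2: Apply extended Euclidean algorithm to find gcd.
We find integers such that 1*x0 + 2*y0 = 1

Step 3: Scale the particular solution.
Multiply by 3/1 = 3:
k = 3, l = 0

Step 4: Verify.
1*(3) + 2*(0) = 3 = 3 ✓

k = 3, l = 0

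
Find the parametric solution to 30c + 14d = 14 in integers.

Step 1: Compute gcd(30, 14) = 2.
Since 2 divides 14, solutions exist.

Step 2: Find a particular solution using extended Euclidean algorithm.
We get c₀ = 7, d₀ = -14.
Check: 30*7 + 14*-14 = 14 = 14 ✓

Step 3: Write the general solution.
c = 7 + (14/2)t = 7 + 7t
d = -14 - (30/2)t = -14 - 15t
for any integer t.

c = 7 + 7t, d = -14 - 15t for integer t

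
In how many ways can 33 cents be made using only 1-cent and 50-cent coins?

We need non-negative integers (x, y) with 1x + 50y = 33.
For each x from 0 to 33, check if (33 - 1x) is a non-negative multiple of 50.
Solutions (x, y): (33,0)
Count: 1

1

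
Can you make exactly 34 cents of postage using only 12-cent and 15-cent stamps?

We need non-negative x, y with 12x + 15y = 34.
gcd(12, 15) = 3, and 3 does not divide 34.
No integer solutions exist, so certainly no non-negative ones.

No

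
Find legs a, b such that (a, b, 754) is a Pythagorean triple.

We need a² + b² = 754² = 568516.
Trying: 690² + 304² = 476100 + 92416 = 568516 ✓

(690, 304, 754)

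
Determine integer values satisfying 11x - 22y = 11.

Step 1: Check solvability.
gcd(11, 22) = 11
Since 11 divides 11, solutions exist.

Step 2: Apply extended Euclidean algorithm to find gcd.
We find integers such that 11*x0 + 22*y0 = 11

Step 3: Scale the particular solution.
Multiply by 11/11 = 1:
x = 1, y = 0

Step 4: Verify.
11*(1) - 22*(0) = 11 = 11 ✓

x = 1, y = 0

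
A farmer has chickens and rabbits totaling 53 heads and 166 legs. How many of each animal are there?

Let c = chickens, r = rabbits.
Heads: c + r = 53
Legs: 2c + 4r = 166
From the first equation, c = 53 - r. Substitute:
2(53 - r) + 4r = 166
106 + 2r = 166
r = (166 - 106)/2 = 30
c = 53 - 30 = 23

Chickens: 23, Rabbits: 30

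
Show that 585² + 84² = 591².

Compute a² + b² = 585² + 84² = 342225 + 7056 = 349281
Compute c² = 591² = 349281
Since 349281 = 349281, confirmed.

Yes, it is a Pythagorean triple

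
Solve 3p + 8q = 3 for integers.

Step 1: Check solvability.
gcd(3, 8) = 1
Since 1 divides 3, solutions exist.

Step 2: Apply extended Euclidean algorithm to find gcd.
We find integers such that 3*x0 + 8*y0 = 1

Step 3: Scale the particular solution.
Multiply by 3/1 = 3:
p = 9, q = -3

Step 4: Verify.
3*(9) + 8*(-3) = 3 = 3 ✓

p = 9, q = -3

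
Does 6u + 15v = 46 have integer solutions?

Step 1: Compute gcd(6, 15).
gcd(6, 15) = 3

Step 2: Check divisibility.
Does 3 divide 46? 46 = 3 x 15 + 1, so no.

By the theorem on linear Diophantine equations, 6u + 15v = 46 has integer solutions if and only if gcd(6, 15) divides 46. Since 3 does not divide 46, no solutions exist.

No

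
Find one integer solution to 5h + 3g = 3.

Step 1: Check solvability.
gcd(5, 3) = 1
Since 1 divides 3, solutions exist.

Step 2: Apply extended Euclidean algorithm to find gcd.
We find integers such that 5*x0 + 3*y0 = 1

Step 3: Scale the particular solution.
Multiply by 3/1 = 3:
h = -3, g = 6

Step 4: Verify.
5*(-3) + 3*(6) = 3 = 3 ✓

h = -3, g = 6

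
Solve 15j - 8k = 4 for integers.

Step 1: Check solvability.
gcd(15, 8) = 1
Since 1 divides 4, solutions exist.

Step 2: Apply extended Euclidean algorithm to find gcd.
We find integers such that 15*x0 + 8*y0 = 1

Step 3: Scale the particular solution.
Multiply by 4/1 = 4:
j = -4, k = -8

Step 4: Verify.
15*(-4) - 8*(-8) = 4 = 4 ✓

j = -4, k = -8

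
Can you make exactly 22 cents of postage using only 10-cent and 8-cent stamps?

We need non-negative x, y with 10x + 8y = 22.
gcd(10, 8) = 2 divides 22, so integer solutions exist, but checking x = 0..2 shows none with y ≥ 0.
So 22 cannot be made with non-negative stamp counts.

No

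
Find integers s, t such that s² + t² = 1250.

We need to find integers s, t > 0 such that s² + t² = 1250.
Trying s = 5: t² = 1250 - 5² = 1250 - 25 = 1225
t = 35
Check: 5² + 35² = 25 + 1225 = 1250 ✓

1250 = 5² + 35²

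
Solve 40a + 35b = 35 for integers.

Step 1: Check solvability.
gcd(40, 35) = 5
Since 5 divides 35, solutions exist.

Step 2: Apply extended Euclidean algorithm to find gcd.
We find integers such that 40*x0 + 35*y0 = 5

Step 3: Scale the particular solution.
Multiply by 35/5 = 7:
a = 7, b = -7

Step 4: Verify.
40*(7) + 35*(-7) = 35 = 35 ✓

a = 7, b = -7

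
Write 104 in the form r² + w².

We need to find integers r, w > 0 such that r² + w² = 104.
Trying r = 2: w² = 104 - 2² = 104 - 4 = 100
w = 10
Check: 2² + 10² = 4 + 100 = 104 ✓

104 = 2² + 10²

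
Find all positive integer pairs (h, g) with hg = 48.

The positive divisors of 48 are: 1, 2, 3, 4, 6, 8, 12, 16, 24, 48.
Each divisor d gives the pair (d, 48/d):
(1, 48), (2, 24), (3, 16), (4, 12), (6, 8), (8, 6), (12, 4), (16, 3), (24, 2), (48, 1)

(1, 48), (2, 24), (3, 16), (4, 12), (6, 8), (8, 6), (12, 4), (16, 3), (24, 2), (48, 1)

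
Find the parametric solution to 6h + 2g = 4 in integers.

Step 1: Compute gcd(6, 2) = 2.
Since 2 divides 4, solutions exist.

Step 2: Find a particular solution using extended Euclidean algorithm.
We get h₀ = 0, g₀ = 2.
Check: 6*0 + 2*2 = 4 = 4 ✓

Step 3: Write the general solution.
h = 0 + (2/2)t = 0 + 1t
g = 2 - (6/2)t = 2 - 3t
for any integer t.

h = 0 + 1t, g = 2 - 3t for integer t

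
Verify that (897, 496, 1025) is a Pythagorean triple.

Compute a² + b² = 897² + 496² = 804609 + 246016 = 1050625
Compute c² = 1025² = 1050625
Since 1050625 = 1050625, confirmed.

Yes, it is a Pythagorean triple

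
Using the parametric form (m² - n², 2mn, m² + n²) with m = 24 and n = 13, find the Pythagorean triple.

a = m² - n² = 576 - 169 = 407
b = 2mn = 2·24·13 = 624
c = m² + n² = 576 + 169 = 745
Verify: 407² + 624² = 165649 + 389376 = 555025 = 745² ✓

(407, 624, 745)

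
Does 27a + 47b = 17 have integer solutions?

Step 1: Compute gcd(27, 47).
gcd(27, 47) = 1

Step 2: Check divisibility.
Does 1 divide 17? 17 = 1 x 17, so yes.

By the theorem on linear Diophantine equations, 27a + 47b = 17 has integer solutions if and only if gcd(27, 47) divides 17. Since 1 | 17, solutions exist.

Yes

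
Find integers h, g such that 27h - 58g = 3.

Step 1: Check solvability.
gcd(27, 58) = 1
Since 1 divides 3, solutions exist.

Step 2: Apply extended Euclidean algorithm to find gcd.
We find integers such that 27*x0 + 58*y0 = 1

Step 3: Scale the particular solution.
Multiply by 3/1 = 3:
h = -45, g = -21

Step 4: Verify.
27*(-45) - 58*(-21) = 3 = 3 ✓

h = -45, g = -21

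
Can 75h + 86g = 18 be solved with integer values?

Step 1: Compute gcd(75, 86).
gcd(75, 86) = 1

Step 2: Check divisibility.
Does 1 divide 18? 18 = 1 x 18, so yes.

By the theorem on linear Diophantine equations, 75h + 86g = 18 has integer solutions if and only if gcd(75, 86) divides 18. Since 1 | 18, solutions exist.

Yes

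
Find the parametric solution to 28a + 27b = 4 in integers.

Step 1: Compute gcd(28, 27) = 1.
Since 1 divides 4, solutions exist.

Step 2: Find a particular solution using extended Euclidean algorithm.
We get a₀ = 4, b₀ = -4.
Check: 28*4 + 27*-4 = 4 = 4 ✓

Step 3: Write the general solution.
a = 4 + (27/1)t = 4 + 27t
b = -4 - (28/1)t = -4 - 28t
for any integer t.

a = 4 + 27t, b = -4 - 28t for integer t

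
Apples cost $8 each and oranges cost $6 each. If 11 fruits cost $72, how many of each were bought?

Let a = apples, o = oranges.
a + o = 11
8a + 6o = 72
Substitute o = 11 - a:
8a + 6(11 - a) = 72
(8 - 6)a = 72 - 66
2a = 6
a = 3, o = 11 - 3 = 8

Apples: 3, Oranges: 8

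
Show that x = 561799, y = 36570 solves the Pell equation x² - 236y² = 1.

Compute x² = 561799² = 315618116401
Compute 236y² = 236·36570² = 236·1337364900 = 315618116400
x² - 236y² = 315618116401 - 315618116400 = 1
Since this equals 1, (561799, 36570) is a solution.

Yes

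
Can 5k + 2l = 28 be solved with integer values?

Step 1: Compute gcd(5, 2).
gcd(5, 2) = 1

Step 2: Check divisibility.
Does 1 divide 28? 28 = 1 x 28, so yes.

By the theorem on linear Diophantine equations, 5k + 2l = 28 has integer solutions if and only if gcd(5, 2) divides 28. Since 1 | 28, solutions exist.

Yes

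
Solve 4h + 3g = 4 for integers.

Step 1: Check solvability.
gcd(4, 3) = 1
Since 1 divides 4, solutions exist.

Step 2: Apply extended Euclidean algorithm to find gcd.
We find integers such that 4*x0 + 3*y0 = 1

Step 3: Scale the particular solution.
Multiply by 4/1 = 4:
h = 4, g = -4

Step 4: Verify.
4*(4) + 3*(-4) = 4 = 4 ✓

h = 4, g = -4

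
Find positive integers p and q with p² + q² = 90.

We need to find integers p, q > 0 such that p² + q² = 90.
Trying p = 3: q² = 90 - 3² = 90 - 9 = 81
q = 9
Check: 3² + 9² = 9 + 81 = 90 ✓

90 = 3² + 9²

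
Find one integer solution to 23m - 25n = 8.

Step 1: Check solvability.
gcd(23, 25) = 1
Since 1 divides 8, solutions exist.

Step 2: Apply extended Euclidean algorithm to find gcd.
We find integers such that 23*x0 + 25*y0 = 1

Step 3: Scale the particular solution.
Multiply by 8/1 = 8:
m = 96, n = 88

Step 4: Verify.
23*(96) - 25*(88) = 8 = 8 ✓

m = 96, n = 88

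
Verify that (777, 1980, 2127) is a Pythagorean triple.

Compute a² + b² = 777² + 1980² = 603729 + 3920400 = 4524129
Compute c² = 2127² = 4524129
Since 4524129 = 4524129, confirmed.

Yes, it is a Pythagorean triple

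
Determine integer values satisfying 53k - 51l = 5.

Step 1: Check solvability.
gcd(53, 51) = 1
Since 1 divides 5, solutions exist.

Step 2: Apply extended Euclidean algorithm to find gcd.
We find integers such that 53*x0 + 51*y0 = 1

Step 3: Scale the particular solution.
Multiply by 5/1 = 5:
k = -125, l = -130

Step 4: Verify.
53*(-125) - 51*(-130) = 5 = 5 ✓

k = -125, l = -130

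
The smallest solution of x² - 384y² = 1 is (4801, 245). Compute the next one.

Solutions to x² - Dy² = 1 are generated by powers of (x₀ + y₀√D).
The next solution satisfies x₁ + y₁√384 = (x₀ + y₀√384)², giving:
x₁ = x₀² + 384y₀² = 4801² + 384·245² = 23049601 + 23049600 = 46099201
y₁ = 2x₀y₀ = 2·4801·245 = 2352490

Verify: 46099201² - 384·2352490² = 2125136332838401 - 2125136332838400 = 1 ✓

x = 46099201, y = 2352490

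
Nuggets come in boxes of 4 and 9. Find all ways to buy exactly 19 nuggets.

We need non-negative integers (x, y) with 4x + 9y = 19.
For each x in 0..4, check if 19 - 4x is a non-negative multiple of 9.
No x yields an integer y ≥ 0.

No solution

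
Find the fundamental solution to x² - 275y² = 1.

We seek the smallest positive integers (x, y) with x² - 275y² = 1, i.e., x² = 275y² + 1.
Try successive y values:
y = 1: x² = 275·1² + 1 = 276, not a perfect square
y = 2: x² = 275·2² + 1 = 1101, not a perfect square
y = 3: x² = 275·3² + 1 = 2476, not a perfect square
... continuing the search (or via continued fractions) ...
y = 12: x² = 275·12² + 1 = 39601, x = 199 ✓

Verify: 199² - 275·12² = 39601 - 39600 = 1 ✓

x = 199, y = 12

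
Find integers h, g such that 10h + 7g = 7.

Step 1: Check solvability.
gcd(10, 7) = 1
Since 1 divides 7, solutions exist.

Step 2: Apply extended Euclidean algorithm to find gcd.
We find integers such that 10*x0 + 7*y0 = 1

Step 3: Scale the particular solution.
Multiply by 7/1 = 7:
h = -14, g = 21

Step 4: Verify.
10*(-14) + 7*(21) = 7 = 7 ✓

h = -14, g = 21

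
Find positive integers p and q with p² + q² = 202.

We need to find integers p, q > 0 such that p² + q² = 202.
Trying p = 9: q² = 202 - 9² = 202 - 81 = 121
q = 11
Check: 9² + 11² = 81 + 121 = 202 ✓

202 = 9² + 11²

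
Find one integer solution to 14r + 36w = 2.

Step 1: Check solvability.
gcd(14, 36) = 2
Since 2 divides 2, solutions exist.

Step 2: Apply extended Euclidean algorithm to find gcd.
We find integers such that 14*x0 + 36*y0 = 2

Step 3: Scale the particular solution.
Multiply by 2/2 = 1:
r = -5, w = 2

Step 4: Verify.
14*(-5) + 36*(2) = 2 = 2 ✓

r = -5, w = 2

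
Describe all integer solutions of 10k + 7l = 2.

Step 1: Compute gcd(10, 7) = 1.
Since 1 divides 2, solutions exist.

Step 2: Find a particular solution using extended Euclidean algorithm.
We get k₀ = -4, l₀ = 6.
Check: 10*-4 + 7*6 = 2 = 2 ✓

Step 3: Write the general solution.
k = -4 + (7/1)t = -4 + 7t
l = 6 - (10/1)t = 6 - 10t
for any integer t.

k = -4 + 7t, l = 6 - 10t for integer t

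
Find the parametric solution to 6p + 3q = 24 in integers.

Step 1: Compute gcd(6, 3) = 3.
Since 3 divides 24, solutions exist.

Step 2: Find a particular solution using extended Euclidean algorithm.
We get p₀ = 0, q₀ = 8.
Check: 6*0 + 3*8 = 24 = 24 ✓

Step 3: Write the general solution.
p = 0 + (3/3)t = 0 + 1t
q = 8 - (6/3)t = 8 - 2t
for any integer t.

p = 0 + 1t, q = 8 - 2t for integer t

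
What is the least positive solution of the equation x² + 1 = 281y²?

We need x² = 281y² - 1. Try successive y:
y = 1: x² = 281·1² - 1 = 280, not a perfect square
y = 2: x² = 281·2² - 1 = 1123, not a perfect square
y = 3: x² = 281·3² - 1 = 2528, not a perfect square
...
y = 63445: x² = 281·63445² - 1 = 1131100315024 = 1063532² ✓
Check: 1063532² - 281·63445² = 1131100315024 - 1131100315025 = -1 ✓

x = 1063532, y = 63445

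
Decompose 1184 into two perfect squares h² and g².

We need to find integers h, g > 0 such that h² + g² = 1184.
Trying h = 20: g² = 1184 - 20² = 1184 - 400 = 784
g = 28
Check: 20² + 28² = 400 + 784 = 1184 ✓

1184 = 20² + 28²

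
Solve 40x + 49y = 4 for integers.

Step 1: Check solvability.
gcd(40, 49) = 1
Since 1 divides 4, solutions exist.

Step 2: Apply extended Euclidean algorithm to find gcd.
We find integers such that 40*x0 + 49*y0 = 1

Step 3: Scale the particular solution.
Multiply by 4/1 = 4:
x = -44, y = 36

Step 4: Verify.
40*(-44) + 49*(36) = 4 = 4 ✓

x = -44, y = 36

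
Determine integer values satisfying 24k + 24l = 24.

Step 1: Check solvability.
gcd(24, 24) = 24
Since 24 divides 24, solutions exist.

Step 2: Apply extended Euclidean algorithm to find gcd.
We find integers such that 24*x0 + 24*y0 = 24

Step 3: Scale the particular solution.
Multiply by 24/24 = 1:
k = 0, l = 1

Step 4: Verify.
24*(0) + 24*(1) = 24 = 24 ✓

k = 0, l = 1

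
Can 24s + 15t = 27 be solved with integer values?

Step 1: Compute gcd(24, 15).
gcd(24, 15) = 3

Step 2: Check divisibility.
Does 3 divide 27? 27 = 3 x 9, so yes.

By the theorem on linear Diophantine equations, 24s + 15t = 27 has integer solutions if and only if gcd(24, 15) divides 27. Since 3 | 27, solutions exist.

Yes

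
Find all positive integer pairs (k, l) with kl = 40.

The positive divisors of 40 are: 1, 2, 4, 5, 8, 10, 20, 40.
Each divisor d gives the pair (d, 40/d):
(1, 40), (2, 20), (4, 10), (5, 8), (8, 5), (10, 4), (20, 2), (40, 1)

(1, 40), (2, 20), (4, 10), (5, 8), (8, 5), (10, 4), (20, 2), (40, 1)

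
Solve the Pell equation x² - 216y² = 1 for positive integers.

We seek the smallest positive integers (x, y) with x² - 216y² = 1, i.e., x² = 216y² + 1.
Try successive y values:
y = 1: x² = 216·1² + 1 = 217, not a perfect square
y = 2: x² = 216·2² + 1 = 865, not a perfect square
y = 3: x² = 216·3² + 1 = 1945, not a perfect square
... continuing the search (or via continued fractions) ...
y = 33: x² = 216·33² + 1 = 235225, x = 485 ✓

Verify: 485² - 216·33² = 235225 - 235224 = 1 ✓

x = 485, y = 33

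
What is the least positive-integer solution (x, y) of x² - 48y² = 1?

We seek the smallest positive integers (x, y) with x² - 48y² = 1, i.e., x² = 48y² + 1.
Try successive y values:
y = 1: x² = 48·1² + 1 = 49, x = 7 ✓

Verify: 7² - 48·1² = 49 - 48 = 1 ✓

x = 7, y = 1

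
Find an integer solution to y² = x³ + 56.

Try small integer x values and check whether x³ + 56 is a perfect square.
x = 2: x³ + 56 = 2³ + 56 = 8 + 56 = 64
Is 64 a perfect square? 8² = 64 ✓
So (x, y) = (2, 8) is a solution.

x = 2, y = 8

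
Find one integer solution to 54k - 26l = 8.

Step 1: Check solvability.
gcd(54, 26) = 2
Since 2 divides 8, solutions exist.

Step 2: Apply extended Euclidean algorithm to find gcd.
We find integers such that 54*x0 + 26*y0 = 2

Step 3: Scale the particular solution.
Multiply by 8/2 = 4:
k = 4, l = 8

Step 4: Verify.
54*(4) - 26*(8) = 8 = 8 ✓

k = 4, l = 8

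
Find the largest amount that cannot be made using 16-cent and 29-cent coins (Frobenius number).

For two coprime denominations a and b, the Frobenius number (largest value not representable as a non-negative combination) is ab - a - b.
Here gcd(16, 29) = 1, so they are coprime.
F(16, 29) = 16·29 - 16 - 29 = 464 - 45 = 419

419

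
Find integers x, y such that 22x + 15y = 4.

Step 1: Check solvability.
gcd(22, 15) = 1
Since 1 divides 4, solutions exist.

Step 2: Apply extended Euclidean algorithm to find gcd.
We find integers such that 22*x0 + 15*y0 = 1

Step 3: Scale the particular solution.
Multiply by 4/1 = 4:
x = -8, y = 12

Step 4: Verify.
22*(-8) + 15*(12) = 4 = 4 ✓

x = -8, y = 12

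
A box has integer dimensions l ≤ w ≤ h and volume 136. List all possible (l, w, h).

Iterate l from 1 to ⌊136^(1/3)⌋. For each l dividing 136, iterate w ≥ l with w dividing 136/l, and set h = 136/(l·w).
Triples found (6): (1×1×136), (1×2×68), (1×4×34), (1×8×17), (2×2×34), (2×4×17)

(1×1×136), (1×2×68), (1×4×34), (1×8×17), (2×2×34), (2×4×17)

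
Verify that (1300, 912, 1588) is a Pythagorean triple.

Compute a² + b² = 1300² + 912² = 1690000 + 831744 = 2521744
Compute c² = 1588² = 2521744
Since 2521744 = 2521744, confirmed.

Yes, it is a Pythagorean triple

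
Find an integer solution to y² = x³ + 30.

Try small integer x values and check whether x³ + 30 is a perfect square.
x = 19: x³ + 30 = 19³ + 30 = 6859 + 30 = 6889
Is 6889 a perfect square? 83² = 6889 ✓
So (x, y) = (19, -83) is a solution.

x = 19, y = -83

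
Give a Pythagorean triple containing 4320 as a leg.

We need the other leg and hypotenuse such that 4320² + x² = c².
Take x = 2365, c = 4925: 4320² + 2365² = 18662400 + 5593225 = 24255625 = 4925² ✓
Triple: (2365, 4320, 4925)

(2365, 4320, 4925)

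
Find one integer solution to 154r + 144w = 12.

Step 1: Check solvability.
gcd(154, 144) = 2
Since 2 divides 12, solutions exist.

Step 2: Apply extended Euclidean algorithm to find gcd.
We find integers such that 154*x0 + 144*y0 = 2

Step 3: Scale the particular solution.
Multiply by 12/2 = 6:
r = 174, w = -186

Step 4: Verify.
154*(174) + 144*(-186) = 12 = 12 ✓

r = 174, w = -186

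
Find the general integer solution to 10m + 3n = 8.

Step 1: Compute gcd(10, 3) = 1.
Since 1 divides 8, solutions exist.

Step 2: Find a particular solution using extended Euclidean algorithm.
We get m₀ = 8, n₀ = -24.
Check: 10*8 + 3*-24 = 8 = 8 ✓

Step 3: Write the general solution.
m = 8 + (3/1)t = 8 + 3t
n = -24 - (10/1)t = -24 - 10t
for any integer t.

m = 8 + 3t, n = -24 - 10t for integer t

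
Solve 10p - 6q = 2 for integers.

Step 1: Check solvability.
gcd(10, 6) = 2
Since 2 divides 2, solutions exist.

Step 2: Apply extended Euclidean algorithm to find gcd.
We find integers such that 10*x0 + 6*y0 = 2

Step 3: Scale the particular solution.
Multiply by 2/2 = 1:
p = -1, q = -2

Step 4: Verify.
10*(-1) - 6*(-2) = 2 = 2 ✓

p = -1, q = -2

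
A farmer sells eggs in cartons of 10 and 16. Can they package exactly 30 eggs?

We need non-negative a, b with 10a + 16b = 30.
gcd(10, 16) = 2 divides 30.
Try a = 3: 16b = 30 - 30 = 0, so b = 0.
One way: 3 cartons of 10 and 0 cartons of 16.

Yes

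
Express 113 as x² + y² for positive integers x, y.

We need to find integers x, y > 0 such that x² + y² = 113.
Trying x = 7: y² = 113 - 7² = 113 - 49 = 64
y = 8
Check: 7² + 8² = 49 + 64 = 113 ✓

113 = 7² + 8²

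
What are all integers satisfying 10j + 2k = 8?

Step 1: Compute gcd(10, 2) = 2.
Since 2 divides 8, solutions exist.

Step 2: Find a particular solution using extended Euclidean algorithm.
We get j₀ = 0, k₀ = 4.
Check: 10*0 + 2*4 = 8 = 8 ✓

Step 3: Write the general solution.
j = 0 + (2/2)t = 0 + 1t
k = 4 - (10/2)t = 4 - 5t
for any integer t.

j = 0 + 1t, k = 4 - 5t for integer t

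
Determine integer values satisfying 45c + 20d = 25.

Step 1: Check solvability.
gcd(45, 20) = 5
Since 5 divides 25, solutions exist.

Step 2: Apply extended Euclidean algorithm to find gcd.
We find integers such that 45*x0 + 20*y0 = 5

Step 3: Scale the particular solution.
Multiply by 25/5 = 5:
c = 5, d = -10

Step 4: Verify.
45*(5) + 20*(-10) = 25 = 25 ✓

c = 5, d = -10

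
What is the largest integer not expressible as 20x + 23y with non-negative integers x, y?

For two coprime denominations a and b, the Frobenius number (largest value not representable as a non-negative combination) is ab - a - b.
Here gcd(20, 23) = 1, so they are coprime.
F(20, 23) = 20·23 - 20 - 23 = 460 - 43 = 417

417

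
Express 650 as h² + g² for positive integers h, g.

We need to find integers h, g > 0 such that h² + g² = 650.
Trying h = 5: g² = 650 - 5² = 650 - 25 = 625
g = 25
Check: 5² + 25² = 25 + 625 = 650 ✓

650 = 5² + 25²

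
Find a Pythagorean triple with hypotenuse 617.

We need a² + b² = 617² = 380689.
Trying: 105² + 608² = 11025 + 369664 = 380689 ✓

(105, 608, 617)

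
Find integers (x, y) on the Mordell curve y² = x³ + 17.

Try small integer x values and check whether x³ + 17 is a perfect square.
x = 4: x³ + 17 = 4³ + 17 = 64 + 17 = 81
Is 81 a perfect square? 9² = 81 ✓
So (x, y) = (4, -9) is a solution.

x = 4, y = -9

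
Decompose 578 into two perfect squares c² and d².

We need to find integers c, d > 0 such that c² + d² = 578.
Trying c = 7: d² = 578 - 7² = 578 - 49 = 529
d = 23
Check: 7² + 23² = 49 + 529 = 578 ✓

578 = 7² + 23²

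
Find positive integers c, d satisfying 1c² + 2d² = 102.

Try small values of c and check whether (102 - 1c²)/2 is a perfect square.
c = 10: 1·10² = 100, so 2d² = 102 - 100 = 2, giving d² = 1, d = 1.
Check: 1·10² + 2·1² = 100 + 2 = 102 ✓

c = 10, d = 1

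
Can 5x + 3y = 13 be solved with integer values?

Step 1: Compute gcd(5, 3).
gcd(5, 3) = 1

Step 2: Check divisibility.
Does 1 divide 13? 13 = 1 x 13, so yes.

By the theorem on linear Diophantine equations, 5x + 3y = 13 has integer solutions if and only if gcd(5, 3) divides 13. Since 1 | 13, solutions exist.

Yes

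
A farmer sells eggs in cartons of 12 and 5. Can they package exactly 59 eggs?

We need non-negative a, b with 12a + 5b = 59.
gcd(12, 5) = 1 divides 59.
Try a = 2: 5b = 59 - 24 = 35, so b = 7.
One way: 2 cartons of 12 and 7 cartons of 5.

Yes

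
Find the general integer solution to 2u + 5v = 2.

Step 1: Compute gcd(2, 5) = 1.
Since 1 divides 2, solutions exist.

Step 2: Find a particular solution using extended Euclidean algorithm.
We get u₀ = -4, v₀ = 2.
Check: 2*-4 + 5*2 = 2 = 2 ✓

Step 3: Write the general solution.
u = -4 + (5/1)t = -4 + 5t
v = 2 - (2/1)t = 2 - 2t
for any integer t.

u = -4 + 5t, v = 2 - 2t for integer t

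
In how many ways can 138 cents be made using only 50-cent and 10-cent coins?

We need non-negative integers (x, y) with 50x + 10y = 138.
For each x from 0 to 2, check if (138 - 50x) is a non-negative multiple of 10.
Solutions (x, y): none
Count: 0

0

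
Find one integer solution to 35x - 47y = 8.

Step 1: Check solvability.
gcd(35, 47) = 1
Since 1 divides 8, solutions exist.

Step 2: Apply extended Euclidean algorithm to find gcd.
We find integers such that 35*x0 + 47*y0 = 1

Step 3: Scale the particular solution.
Multiply by 8/1 = 8:
x = -32, y = -24

Step 4: Verify.
35*(-32) - 47*(-24) = 8 = 8 ✓

x = -32, y = -24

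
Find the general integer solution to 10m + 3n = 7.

Step 1: Compute gcd(10, 3) = 1.
Since 1 divides 7, solutions exist.

Step 2: Find a particular solution using extended Euclidean algorithm.
We get m₀ = 7, n₀ = -21.
Check: 10*7 + 3*-21 = 7 = 7 ✓

Step 3: Write the general solution.
m = 7 + (3/1)t = 7 + 3t
n = -21 - (10/1)t = -21 - 10t
for any integer t.

m = 7 + 3t, n = -21 - 10t for integer t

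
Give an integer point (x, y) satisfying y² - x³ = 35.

Try small integer x values and check whether x³ + 35 is a perfect square.
x = 1: x³ + 35 = 1³ + 35 = 1 + 35 = 36
Is 36 a perfect square? 6² = 36 ✓
So (x, y) = (1, -6) is a solution.

x = 1, y = -6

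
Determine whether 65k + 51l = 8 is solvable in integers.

Step 1: Compute gcd(65, 51).
gcd(65, 51) = 1

Step 2: Check divisibility.
Does 1 divide 8? 8 = 1 x 8, so yes.

By the theorem on linear Diophantine equations, 65k + 51l = 8 has integer solutions if and only if gcd(65, 51) divides 8. Since 1 | 8, solutions exist.

Yes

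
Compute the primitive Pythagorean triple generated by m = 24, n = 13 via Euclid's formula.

a = m² - n² = 24² - 13² = 576 - 169 = 407
b = 2mn = 2·24·13 = 624
c = m² + n² = 576 + 169 = 745
Verify: 407² + 624² = 165649 + 389376 = 555025 = 745² ✓

(407, 624, 745)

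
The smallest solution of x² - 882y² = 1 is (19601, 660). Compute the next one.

Solutions to x² - Dy² = 1 are generated by powers of (x₀ + y₀√D).
The next solution satisfies x₁ + y₁√882 = (x₀ + y₀√882)², giving:
x₁ = x₀² + 882y₀² = 19601² + 882·660² = 384199201 + 384199200 = 768398401
y₁ = 2x₀y₀ = 2·19601·660 = 25873320

Verify: 768398401² - 882·25873320² = 590436102659356801 - 590436102659356800 = 1 ✓

x = 768398401, y = 25873320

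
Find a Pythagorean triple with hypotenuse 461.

We need a² + b² = 461² = 212521.
Trying: 261² + 380² = 68121 + 144400 = 212521 ✓

(261, 380, 461)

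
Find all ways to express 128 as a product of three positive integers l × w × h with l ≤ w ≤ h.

Iterate l from 1 to ⌊128^(1/3)⌋. For each l dividing 128, iterate w ≥ l with w dividing 128/l, and set h = 128/(l·w).
Triples found (8): (1×1×128), (1×2×64), (1×4×32), (1×8×16), (2×2×32), (2×4×16), (2×8×8), (4×4×8)

(1×1×128), (1×2×64), (1×4×32), (1×8×16), (2×2×32), (2×4×16), (2×8×8), (4×4×8)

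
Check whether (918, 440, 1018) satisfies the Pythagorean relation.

Compute a² + b²:
918² + 440² = 842724 + 193600 = 1036324
Compute c²:
1018² = 1036324
Since 1036324 = 1036324, it is a Pythagorean triple.

Yes, it is a Pythagorean triple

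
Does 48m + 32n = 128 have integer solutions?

Step 1: Compute gcd(48, 32).
gcd(48, 32) = 16

Step 2: Check divisibility.
Does 16 divide 128? 128 = 16 x 8, so yes.

By the theorem on linear Diophantine equations, 48m + 32n = 128 has integer solutions if and only if gcd(48, 32) divides 128. Since 16 | 128, solutions exist.

Yes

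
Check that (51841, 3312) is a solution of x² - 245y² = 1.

Compute x² = 51841² = 2687489281
Compute 245y² = 245·3312² = 245·10969344 = 2687489280
x² - 245y² = 2687489281 - 2687489280 = 1
Since this equals 1, (51841, 3312) is a solution.

Yes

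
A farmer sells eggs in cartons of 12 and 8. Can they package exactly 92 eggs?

We need non-negative a, b with 12a + 8b = 92.
gcd(12, 8) = 4 divides 92.
Try a = 1: 8b = 92 - 12 = 80, so b = 10.
One way: 1 cartons of 12 and 10 cartons of 8.

Yes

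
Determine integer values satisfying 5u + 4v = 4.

Step 1: Check solvability.
gcd(5, 4) = 1
Since 1 divides 4, solutions exist.

Step 2: Apply extended Euclidean algorithm to find gcd.
We find integers such that 5*x0 + 4*y0 = 1

Step 3: Scale the particular solution.
Multiply by 4/1 = 4:
u = 4, v = -4

Step 4: Verify.
5*(4) + 4*(-4) = 4 = 4 ✓

u = 4, v = -4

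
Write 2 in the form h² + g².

We need to find integers h, g > 0 such that h² + g² = 2.
Trying h = 1: g² = 2 - 1² = 2 - 1 = 1
g = 1
Check: 1² + 1² = 1 + 1 = 2 ✓

2 = 1² + 1²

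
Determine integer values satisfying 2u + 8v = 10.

Step 1: Check solvability.
gcd(2, 8) = 2
Since 2 divides 10, solutions exist.

Step 2: Apply extended Euclidean algorithm to find gcd.
We find integers such that 2*x0 + 8*y0 = 2

Step 3: Scale the particular solution.
Multiply by 10/2 = 5:
u = 5, v = 0

Step 4: Verify.
2*(5) + 8*(0) = 10 = 10 ✓

u = 5, v = 0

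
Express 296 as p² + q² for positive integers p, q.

We need to find integers p, q > 0 such that p² + q² = 296.
Trying p = 10: q² = 296 - 10² = 296 - 100 = 196
q = 14
Check: 10² + 14² = 100 + 196 = 296 ✓

296 = 10² + 14²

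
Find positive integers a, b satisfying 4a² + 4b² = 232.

Try small values of a and check whether (232 - 4a²)/4 is a perfect square.
a = 3: 4·3² = 36, so 4b² = 232 - 36 = 196, giving b² = 49, b = 7.
Check: 4·3² + 4·7² = 36 + 196 = 232 ✓

a = 3, b = 7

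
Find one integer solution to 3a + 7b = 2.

Step 1: Check solvability.
gcd(3, 7) = 1
Since 1 divides 2, solutions exist.

Step 2: Apply extended Euclidean algorithm to find gcd.
We find integers such that 3*x0 + 7*y0 = 1

Step 3: Scale the particular solution.
Multiply by 2/1 = 2:
a = -4, b = 2

Step 4: Verify.
3*(-4) + 7*(2) = 2 = 2 ✓

a = -4, b = 2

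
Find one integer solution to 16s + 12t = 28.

Step 1: Check solvability.
gcd(16, 12) = 4
Since 4 divides 28, solutions exist.

Step 2: Apply extended Euclidean algorithm to find gcd.
We find integers such that 16*x0 + 12*y0 = 4

Step 3: Scale the particular solution.
Multiply by 28/4 = 7:
s = 7, t = -7

Step 4: Verify.
16*(7) + 12*(-7) = 28 = 28 ✓

s = 7, t = -7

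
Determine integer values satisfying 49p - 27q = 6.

Step 1: Check solvability.
gcd(49, 27) = 1
Since 1 divides 6, solutions exist.

Step 2: Apply extended Euclidean algorithm to find gcd.
We find integers such that 49*x0 + 27*y0 = 1

Step 3: Scale the particular solution.
Multiply by 6/1 = 6:
p = -66, q = -120

Step 4: Verify.
49*(-66) - 27*(-120) = 6 = 6 ✓

p = -66, q = -120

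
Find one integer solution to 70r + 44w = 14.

Step 1: Check solvability.
gcd(70, 44) = 2
Since 2 divides 14, solutions exist.

Step 2: Apply extended Euclidean algorithm to find gcd.
We find integers such that 70*x0 + 44*y0 = 2

Step 3: Scale the particular solution.
Multiply by 14/2 = 7:
r = -35, w = 56

Step 4: Verify.
70*(-35) + 44*(56) = 14 = 14 ✓

r = -35, w = 56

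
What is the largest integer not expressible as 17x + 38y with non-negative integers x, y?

For two coprime denominations a and b, the Frobenius number (largest value not representable as a non-negative combination) is ab - a - b.
Here gcd(17, 38) = 1, so they are coprime.
F(17, 38) = 17·38 - 17 - 38 = 646 - 55 = 591

591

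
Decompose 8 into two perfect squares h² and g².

We need to find integers h, g > 0 such that h² + g² = 8.
Trying h = 2: g² = 8 - 2² = 8 - 4 = 4
g = 2
Check: 2² + 2² = 4 + 4 = 8 ✓

8 = 2² + 2²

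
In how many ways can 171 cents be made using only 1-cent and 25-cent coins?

We need non-negative integers (x, y) with 1x + 25y = 171.
For each x from 0 to 171, check if (171 - 1x) is a non-negative multiple of 25.
Solutions (x, y): (21,6), (46,5), (71,4), (96,3), ...
Count: 7

7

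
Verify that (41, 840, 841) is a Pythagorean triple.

Compute a² + b²:
41² + 840² = 1681 + 705600 = 707281
Compute c²:
841² = 707281
Since 707281 = 707281, it is a Pythagorean triple.

Yes, it is a Pythagorean triple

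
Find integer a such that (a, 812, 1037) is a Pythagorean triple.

a² = c² - b² = 1037² - 812² = 1075369 - 659344 = 416025
a = sqrt(416025) = 645

645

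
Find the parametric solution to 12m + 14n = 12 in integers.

Step 1: Compute gcd(12, 14) = 2.
Since 2 divides 12, solutions exist.

Step 2: Find a particular solution using extended Euclidean algorithm.
We get m₀ = -6, n₀ = 6.
Check: 12*-6 + 14*6 = 12 = 12 ✓

Step 3: Write the general solution.
m = -6 + (14/2)t = -6 + 7t
n = 6 - (12/2)t = 6 - 6t
for any integer t.

m = -6 + 7t, n = 6 - 6t for integer t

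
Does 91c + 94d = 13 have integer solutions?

Step 1: Compute gcd(91, 94).
gcd(91, 94) = 1

Step 2: Check divisibility.
Does 1 divide 13? 13 = 1 x 13, so yes.

By the theorem on linear Diophantine equations, 91c + 94d = 13 has integer solutions if and only if gcd(91, 94) divides 13. Since 1 | 13, solutions exist.

Yes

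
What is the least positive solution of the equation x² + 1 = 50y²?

We need x² = 50y² - 1. Try successive y:
y = 1: x² = 50·1² - 1 = 49 = 7² ✓
Check: 7² - 50·1² = 49 - 50 = -1 ✓

x = 7, y = 1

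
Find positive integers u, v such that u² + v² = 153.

Search for u with 153 - u² a perfect square.
u = 3: 153 - 3² = 153 - 9 = 144 = 12² ✓
So u = 3, v = 12.

u = 3, v = 12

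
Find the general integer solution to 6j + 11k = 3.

Step 1: Compute gcd(6, 11) = 1.
Since 1 divides 3, solutions exist.

Step 2: Find a particular solution using extended Euclidean algorithm.
We get j₀ = 6, k₀ = -3.
Check: 6*6 + 11*-3 = 3 = 3 ✓

Step 3: Write the general solution.
j = 6 + (11/1)t = 6 + 11t
k = -3 - (6/1)t = -3 - 6t
for any integer t.

j = 6 + 11t, k = -3 - 6t for integer t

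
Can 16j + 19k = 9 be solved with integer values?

Step 1: Compute gcd(16, 19).
gcd(16, 19) = 1

Step 2: Check divisibility.
Does 1 divide 9? 9 = 1 x 9, so yes.

By the theorem on linear Diophantine equations, 16j + 19k = 9 has integer solutions if and only if gcd(16, 19) divides 9. Since 1 | 9, solutions exist.

Yes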